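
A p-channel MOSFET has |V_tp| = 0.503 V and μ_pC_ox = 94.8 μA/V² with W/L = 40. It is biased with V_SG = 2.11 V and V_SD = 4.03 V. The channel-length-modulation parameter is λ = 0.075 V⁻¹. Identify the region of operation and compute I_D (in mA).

Saturation; I_D = 6.38 mA

k_p = μ_pC_ox · (W/L) = 3.792 mA/V².
V_ov = V_SG − |V_tp| = 2.11 − 0.503 = 1.61 V.
Since V_SD = 4.03 V ≥ V_ov = 1.61 V, the device is in saturation.
I_D = ½ k_p V_ov² (1 + λ V_SD) = 0.5 × 3.792 × 1.61² × (1 + 0.075 × 4.03) = 6.38 mA.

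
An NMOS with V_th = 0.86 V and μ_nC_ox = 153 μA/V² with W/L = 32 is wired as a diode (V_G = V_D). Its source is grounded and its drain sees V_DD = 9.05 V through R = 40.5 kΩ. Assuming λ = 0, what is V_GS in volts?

V_GS = 1.14 V

With gate tied to drain, V_GS = V_DS ≥ V_GS − V_th, so the device is in saturation.
k_n = μ_nC_ox · (W/L) = 4.896 mA/V².
KCL at the drain: ½ k_n (V_GS − V_th)² = (V_DD − V_GS)/R.
Let x = V_GS − 0.86. Then 99.1 x² + x − 8.19 = 0, giving x = 0.282 V (positive root), so V_GS = 1.14 V.
I_D = (V_DD − V_GS)/R = (9.05 − 1.14) / 40.5 = 0.195 mA.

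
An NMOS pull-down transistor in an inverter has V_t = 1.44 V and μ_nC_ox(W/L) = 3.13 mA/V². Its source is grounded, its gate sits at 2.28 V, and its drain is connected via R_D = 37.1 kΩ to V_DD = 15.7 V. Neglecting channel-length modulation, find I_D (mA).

I_D = 0.418 mA

V_GS = V_G = 2.28 V, so V_ov = 2.28 − 1.44 = 0.84 V.
Assume saturation: I_D = ½ k_n V_ov² = 0.5 × 3.13 × 0.84² = 1.1 mA, giving V_DS = V_DD − I_D R_D = 15.7 − 1.1 × 37.1 = -25.3 V.
But -25.3 V < V_ov = 0.84 V, so the device is actually in triode.
In triode I_D = k_n[V_ov V_DS − ½ V_DS²] and I_D = (V_DD − V_DS)/R_D. Equating: 58.1 V_DS² − 98.54 V_DS + 15.7 = 0, giving V_DS = 0.178 V (the root below V_ov).
I_D = (15.7 − 0.178) / 37.1 = 0.418 mA.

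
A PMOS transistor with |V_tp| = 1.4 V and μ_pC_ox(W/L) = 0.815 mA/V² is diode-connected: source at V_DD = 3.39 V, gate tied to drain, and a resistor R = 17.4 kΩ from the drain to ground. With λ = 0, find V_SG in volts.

V_SG = 1.86 V

With gate tied to drain, V_SG = V_SD ≥ V_SG − |V_tp|, so the device is in saturation.
KCL at the drain: ½ k_p (V_SG − |V_tp|)² = (V_DD − V_SG)/R.
Let x = V_SG − 1.4. Then 7.09 x² + x − 1.99 = 0, giving x = 0.464 V (positive root), so V_SG = 1.86 V.
I_D = (V_DD − V_SG)/R = (3.39 − 1.86) / 17.4 = 0.0877 mA.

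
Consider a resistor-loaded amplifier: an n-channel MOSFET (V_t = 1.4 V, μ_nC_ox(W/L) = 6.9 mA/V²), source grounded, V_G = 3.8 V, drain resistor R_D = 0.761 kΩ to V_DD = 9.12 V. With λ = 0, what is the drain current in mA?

V_GS = V_G = 3.8 V, so V_ov = 3.8 − 1.4 = 2.4 V.
Assume saturation: I_D = ½ k_n V_ov² = 0.5 × 6.9 × 2.4² = 19.9 mA, giving V_DS = V_DD − I_D R_D = 9.12 − 19.9 × 0.761 = -6 V.
But -6 V < V_ov = 2.4 V, so the device is actually in triode.
In triode I_D = k_n[V_ov V_DS − ½ V_DS²] and I_D = (V_DD − V_DS)/R_D. Equating: 2.63 V_DS² − 13.6 V_DS + 9.12 = 0, giving V_DS = 0.791 V (the root below V_ov).
I_D = (9.12 − 0.791) / 0.761 = 10.9 mA.

I_D = 10.9 mA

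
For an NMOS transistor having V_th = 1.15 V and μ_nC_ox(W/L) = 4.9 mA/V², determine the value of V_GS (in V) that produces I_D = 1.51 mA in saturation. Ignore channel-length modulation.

In saturation I_D = ½ k_n (V_GS − V_th)², so V_GS − V_th = √(2 I_D / k_n) = √(2 × 1.51 / 4.9) = 0.785 V.
V_GS = 1.15 + 0.785 = 1.94 V.

V_GS = 1.94 V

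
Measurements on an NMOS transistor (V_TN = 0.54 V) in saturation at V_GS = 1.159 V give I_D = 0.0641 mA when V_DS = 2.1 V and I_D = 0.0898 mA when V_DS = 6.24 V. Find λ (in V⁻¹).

With V_GS fixed, I_D ∝ (1 + λ V_DS) in saturation, so I_D2/I_D1 = (1 + λ V_DS2)/(1 + λ V_DS1).
0.0898/0.0641 = 1.401 = (1 + 6.24 λ)/(1 + 2.1 λ).
Solving: λ (I_D1 V_DS2 − I_D2 V_DS1) = I_D2 − I_D1, so λ = (0.0898 − 0.0641) / (0.0641 × 6.24 − 0.0898 × 2.1) = 0.0257 / 0.211 = 0.122 V⁻¹.

λ = 0.122 V⁻¹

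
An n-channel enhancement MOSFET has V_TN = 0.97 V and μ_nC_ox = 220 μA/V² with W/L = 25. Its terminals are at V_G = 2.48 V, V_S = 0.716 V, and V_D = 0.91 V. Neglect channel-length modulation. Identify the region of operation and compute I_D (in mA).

V_GS = V_G − V_S = 2.48 − 0.716 = 1.76 V; V_DS = V_D − V_S = 0.91 − 0.716 = 0.194 V.
k_n = μ_nC_ox · (W/L) = 5.5 mA/V².
V_ov = V_GS − V_TN = 1.76 − 0.97 = 0.794 V.
Since V_DS = 0.194 V < V_ov = 0.794 V, the device is in the triode region.
I_D = k_n [V_ov · V_DS − ½ V_DS²] = 5.5 × [0.794 × 0.194 − 0.5 × 0.194²] = 0.744 mA.

Triode; I_D = 0.744 mA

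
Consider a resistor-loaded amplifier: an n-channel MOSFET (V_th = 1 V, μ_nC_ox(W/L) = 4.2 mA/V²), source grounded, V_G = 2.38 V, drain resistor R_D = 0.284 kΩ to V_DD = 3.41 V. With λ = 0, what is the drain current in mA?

I_D = 4.00 mA

V_GS = V_G = 2.38 V, so V_ov = 2.38 − 1 = 1.38 V.
Assume saturation: I_D = ½ k_n V_ov² = 0.5 × 4.2 × 1.38² = 4 mA, giving V_DS = V_DD − I_D R_D = 3.41 − 4 × 0.284 = 2.27 V.
V_DS = 2.27 V ≥ V_ov = 1.38 V, confirming saturation.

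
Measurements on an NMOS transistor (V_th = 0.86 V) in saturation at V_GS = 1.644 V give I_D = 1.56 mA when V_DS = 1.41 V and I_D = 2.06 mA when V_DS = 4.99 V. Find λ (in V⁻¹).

With V_GS fixed, I_D ∝ (1 + λ V_DS) in saturation, so I_D2/I_D1 = (1 + λ V_DS2)/(1 + λ V_DS1).
2.06/1.56 = 1.321 = (1 + 4.99 λ)/(1 + 1.41 λ).
Solving: λ (I_D1 V_DS2 − I_D2 V_DS1) = I_D2 − I_D1, so λ = (2.06 − 1.56) / (1.56 × 4.99 − 2.06 × 1.41) = 0.5 / 4.88 = 0.102 V⁻¹.

λ = 0.102 V⁻¹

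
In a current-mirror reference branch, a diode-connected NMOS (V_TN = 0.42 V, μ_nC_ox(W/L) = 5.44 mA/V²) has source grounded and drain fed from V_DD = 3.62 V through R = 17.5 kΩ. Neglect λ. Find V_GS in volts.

V_GS = 0.669 V

With gate tied to drain, V_GS = V_DS ≥ V_GS − V_TN, so the device is in saturation.
KCL at the drain: ½ k_n (V_GS − V_TN)² = (V_DD − V_GS)/R.
Let x = V_GS − 0.42. Then 47.6 x² + x − 3.2 = 0, giving x = 0.249 V (positive root), so V_GS = 0.669 V.
I_D = (V_DD − V_GS)/R = (3.62 − 0.669) / 17.5 = 0.169 mA.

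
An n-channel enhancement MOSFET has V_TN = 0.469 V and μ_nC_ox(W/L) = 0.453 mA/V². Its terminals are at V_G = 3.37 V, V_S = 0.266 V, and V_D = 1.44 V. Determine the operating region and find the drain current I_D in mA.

Triode; I_D = 1.09 mA

V_GS = V_G − V_S = 3.37 − 0.266 = 3.1 V; V_DS = V_D − V_S = 1.44 − 0.266 = 1.17 V.
V_ov = V_GS − V_TN = 3.1 − 0.469 = 2.64 V.
Since V_DS = 1.17 V < V_ov = 2.64 V, the device is in the triode region.
I_D = k_n [V_ov · V_DS − ½ V_DS²] = 0.453 × [2.64 × 1.17 − 0.5 × 1.17²] = 1.09 mA.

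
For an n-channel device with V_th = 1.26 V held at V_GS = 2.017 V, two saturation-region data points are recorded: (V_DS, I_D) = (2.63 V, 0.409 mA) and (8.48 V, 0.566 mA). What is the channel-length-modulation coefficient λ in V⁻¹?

With V_GS fixed, I_D ∝ (1 + λ V_DS) in saturation, so I_D2/I_D1 = (1 + λ V_DS2)/(1 + λ V_DS1).
0.566/0.409 = 1.384 = (1 + 8.48 λ)/(1 + 2.63 λ).
Solving: λ (I_D1 V_DS2 − I_D2 V_DS1) = I_D2 − I_D1, so λ = (0.566 − 0.409) / (0.409 × 8.48 − 0.566 × 2.63) = 0.157 / 1.98 = 0.0793 V⁻¹.

λ = 0.0793 V⁻¹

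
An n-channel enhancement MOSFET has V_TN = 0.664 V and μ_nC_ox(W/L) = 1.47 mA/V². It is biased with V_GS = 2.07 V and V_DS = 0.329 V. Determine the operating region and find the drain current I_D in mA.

Triode; I_D = 0.600 mA

V_ov = V_GS − V_TN = 2.07 − 0.664 = 1.41 V.
Since V_DS = 0.329 V < V_ov = 1.41 V, the device is in the triode region.
I_D = k_n [V_ov · V_DS − ½ V_DS²] = 1.47 × [1.41 × 0.329 − 0.5 × 0.329²] = 0.6 mA.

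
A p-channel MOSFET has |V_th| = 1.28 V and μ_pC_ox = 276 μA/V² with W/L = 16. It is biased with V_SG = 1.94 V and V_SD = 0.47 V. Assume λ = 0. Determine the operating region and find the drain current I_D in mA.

Triode; I_D = 0.882 mA

k_p = μ_pC_ox · (W/L) = 4.416 mA/V².
V_ov = V_SG − |V_th| = 1.94 − 1.28 = 0.66 V.
Since V_SD = 0.47 V < V_ov = 0.66 V, the device is in the triode region.
I_D = k_p [V_ov · V_SD − ½ V_SD²] = 4.416 × [0.66 × 0.47 − 0.5 × 0.47²] = 0.882 mA.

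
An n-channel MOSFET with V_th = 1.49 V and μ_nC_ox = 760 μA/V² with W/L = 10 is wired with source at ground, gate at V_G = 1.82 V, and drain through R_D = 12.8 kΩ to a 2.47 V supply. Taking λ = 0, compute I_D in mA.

V_GS = V_G = 1.82 V, so V_ov = 1.82 − 1.49 = 0.33 V.
k_n = μ_nC_ox · (W/L) = 7.6 mA/V².
Assume saturation: I_D = ½ k_n V_ov² = 0.5 × 7.6 × 0.33² = 0.414 mA, giving V_DS = V_DD − I_D R_D = 2.47 − 0.414 × 12.8 = -2.83 V.
But -2.83 V < V_ov = 0.33 V, so the device is actually in triode.
In triode I_D = k_n[V_ov V_DS − ½ V_DS²] and I_D = (V_DD − V_DS)/R_D. Equating: 48.6 V_DS² − 33.1 V_DS + 2.47 = 0, giving V_DS = 0.0853 V (the root below V_ov).
I_D = (2.47 − 0.0853) / 12.8 = 0.186 mA.

I_D = 0.186 mA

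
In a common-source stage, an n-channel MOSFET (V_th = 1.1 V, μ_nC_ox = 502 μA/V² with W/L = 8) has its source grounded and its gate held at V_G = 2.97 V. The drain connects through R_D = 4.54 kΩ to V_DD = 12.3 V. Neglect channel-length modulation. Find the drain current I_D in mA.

I_D = 2.62 mA

V_GS = V_G = 2.97 V, so V_ov = 2.97 − 1.1 = 1.87 V.
k_n = μ_nC_ox · (W/L) = 4.016 mA/V².
Assume saturation: I_D = ½ k_n V_ov² = 0.5 × 4.016 × 1.87² = 7.02 mA, giving V_DS = V_DD − I_D R_D = 12.3 − 7.02 × 4.54 = -19.6 V.
But -19.6 V < V_ov = 1.87 V, so the device is actually in triode.
In triode I_D = k_n[V_ov V_DS − ½ V_DS²] and I_D = (V_DD − V_DS)/R_D. Equating: 9.12 V_DS² − 35.1 V_DS + 12.3 = 0, giving V_DS = 0.39 V (the root below V_ov).
I_D = (12.3 − 0.39) / 4.54 = 2.62 mA.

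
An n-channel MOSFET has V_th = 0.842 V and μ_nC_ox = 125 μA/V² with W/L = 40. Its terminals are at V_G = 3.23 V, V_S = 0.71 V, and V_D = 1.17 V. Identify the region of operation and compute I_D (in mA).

Triode; I_D = 3.33 mA

V_GS = V_G − V_S = 3.23 − 0.71 = 2.52 V; V_DS = V_D − V_S = 1.17 − 0.71 = 0.46 V.
k_n = μ_nC_ox · (W/L) = 5 mA/V².
V_ov = V_GS − V_th = 2.52 − 0.842 = 1.68 V.
Since V_DS = 0.46 V < V_ov = 1.68 V, the device is in the triode region.
I_D = k_n [V_ov · V_DS − ½ V_DS²] = 5 × [1.68 × 0.46 − 0.5 × 0.46²] = 3.33 mA.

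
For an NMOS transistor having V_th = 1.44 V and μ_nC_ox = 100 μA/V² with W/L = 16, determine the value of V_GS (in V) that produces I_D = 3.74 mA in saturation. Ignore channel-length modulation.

k_n = μ_nC_ox · (W/L) = 1.6 mA/V².
In saturation I_D = ½ k_n (V_GS − V_th)², so V_GS − V_th = √(2 I_D / k_n) = √(2 × 3.74 / 1.6) = 2.16 V.
V_GS = 1.44 + 2.16 = 3.6 V.

V_GS = 3.60 V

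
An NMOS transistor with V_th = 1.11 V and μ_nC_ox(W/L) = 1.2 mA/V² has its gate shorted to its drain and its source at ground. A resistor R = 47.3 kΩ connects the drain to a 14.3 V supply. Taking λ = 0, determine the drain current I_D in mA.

With gate tied to drain, V_GS = V_DS ≥ V_GS − V_th, so the device is in saturation.
KCL at the drain: ½ k_n (V_GS − V_th)² = (V_DD − V_GS)/R.
Let x = V_GS − 1.11. Then 28.4 x² + x − 13.19 = 0, giving x = 0.664 V (positive root), so V_GS = 1.77 V.
I_D = (V_DD − V_GS)/R = (14.3 − 1.77) / 47.3 = 0.265 mA.

I_D = 0.265 mA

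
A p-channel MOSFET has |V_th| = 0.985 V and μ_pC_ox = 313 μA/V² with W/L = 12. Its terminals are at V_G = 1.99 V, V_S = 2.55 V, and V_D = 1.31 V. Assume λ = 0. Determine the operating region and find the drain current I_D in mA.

V_SG = V_S − V_G = 2.55 − 1.99 = 0.56 V; V_SD = V_S − V_D = 2.55 − 1.31 = 1.24 V.
V_SG = 0.56 V < |V_th| = 0.985 V, so the transistor is in cutoff.

Cutoff; I_D = 0 mA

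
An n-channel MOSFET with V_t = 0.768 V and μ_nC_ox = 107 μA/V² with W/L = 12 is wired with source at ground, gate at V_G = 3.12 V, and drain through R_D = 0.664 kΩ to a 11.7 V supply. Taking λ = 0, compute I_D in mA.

V_GS = V_G = 3.12 V, so V_ov = 3.12 − 0.768 = 2.35 V.
k_n = μ_nC_ox · (W/L) = 1.284 mA/V².
Assume saturation: I_D = ½ k_n V_ov² = 0.5 × 1.284 × 2.35² = 3.55 mA, giving V_DS = V_DD − I_D R_D = 11.7 − 3.55 × 0.664 = 9.34 V.
V_DS = 9.34 V ≥ V_ov = 2.35 V, confirming saturation.

I_D = 3.55 mA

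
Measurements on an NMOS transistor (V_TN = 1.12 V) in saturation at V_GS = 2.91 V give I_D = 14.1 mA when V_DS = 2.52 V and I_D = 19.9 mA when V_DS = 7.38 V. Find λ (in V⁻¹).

With V_GS fixed, I_D ∝ (1 + λ V_DS) in saturation, so I_D2/I_D1 = (1 + λ V_DS2)/(1 + λ V_DS1).
19.9/14.1 = 1.411 = (1 + 7.38 λ)/(1 + 2.52 λ).
Solving: λ (I_D1 V_DS2 − I_D2 V_DS1) = I_D2 − I_D1, so λ = (19.9 − 14.1) / (14.1 × 7.38 − 19.9 × 2.52) = 5.8 / 53.9 = 0.108 V⁻¹.

λ = 0.108 V⁻¹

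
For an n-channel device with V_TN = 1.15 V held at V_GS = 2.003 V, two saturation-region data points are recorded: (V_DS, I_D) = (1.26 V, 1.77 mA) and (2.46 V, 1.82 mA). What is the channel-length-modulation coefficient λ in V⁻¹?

With V_GS fixed, I_D ∝ (1 + λ V_DS) in saturation, so I_D2/I_D1 = (1 + λ V_DS2)/(1 + λ V_DS1).
1.82/1.77 = 1.028 = (1 + 2.46 λ)/(1 + 1.26 λ).
Solving: λ (I_D1 V_DS2 − I_D2 V_DS1) = I_D2 − I_D1, so λ = (1.82 − 1.77) / (1.77 × 2.46 − 1.82 × 1.26) = 0.05 / 2.06 = 0.0243 V⁻¹.

λ = 0.0243 V⁻¹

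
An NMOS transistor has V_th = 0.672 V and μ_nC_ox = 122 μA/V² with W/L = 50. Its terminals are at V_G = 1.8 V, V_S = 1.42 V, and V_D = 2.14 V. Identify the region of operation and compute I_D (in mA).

Cutoff; I_D = 0 mA

V_GS = V_G − V_S = 1.8 − 1.42 = 0.38 V; V_DS = V_D − V_S = 2.14 − 1.42 = 0.72 V.
V_GS = 0.38 V < V_th = 0.672 V, so the transistor is in cutoff.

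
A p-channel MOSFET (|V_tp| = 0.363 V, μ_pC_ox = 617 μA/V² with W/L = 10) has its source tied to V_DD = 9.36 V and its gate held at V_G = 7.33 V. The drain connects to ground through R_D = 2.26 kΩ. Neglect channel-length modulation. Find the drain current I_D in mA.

V_SG = V_DD − V_G = 9.36 − 7.33 = 2.03 V, so V_ov = 2.03 − 0.363 = 1.67 V.
k_p = μ_pC_ox · (W/L) = 6.17 mA/V².
Assume saturation: I_D = ½ k_p V_ov² = 0.5 × 6.17 × 1.67² = 8.57 mA, giving V_SD = V_DD − I_D R_D = 9.36 − 8.57 × 2.26 = -10 V.
But -10 V < V_ov = 1.67 V, so the device is actually in triode.
In triode I_D = k_p[V_ov V_SD − ½ V_SD²] and I_D = (V_DD − V_SD)/R_D. Equating: 6.97 V_SD² − 24.24 V_SD + 9.36 = 0, giving V_SD = 0.442 V (the root below V_ov).
I_D = (9.36 − 0.442) / 2.26 = 3.95 mA.

I_D = 3.95 mA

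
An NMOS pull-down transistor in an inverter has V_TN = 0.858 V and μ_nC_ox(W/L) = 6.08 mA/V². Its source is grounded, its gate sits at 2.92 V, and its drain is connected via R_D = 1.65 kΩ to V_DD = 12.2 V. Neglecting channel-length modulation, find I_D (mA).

V_GS = V_G = 2.92 V, so V_ov = 2.92 − 0.858 = 2.06 V.
Assume saturation: I_D = ½ k_n V_ov² = 0.5 × 6.08 × 2.06² = 12.9 mA, giving V_DS = V_DD − I_D R_D = 12.2 − 12.9 × 1.65 = -9.13 V.
But -9.13 V < V_ov = 2.06 V, so the device is actually in triode.
In triode I_D = k_n[V_ov V_DS − ½ V_DS²] and I_D = (V_DD − V_DS)/R_D. Equating: 5.02 V_DS² − 21.69 V_DS + 12.2 = 0, giving V_DS = 0.665 V (the root below V_ov).
I_D = (12.2 − 0.665) / 1.65 = 6.99 mA.

I_D = 6.99 mA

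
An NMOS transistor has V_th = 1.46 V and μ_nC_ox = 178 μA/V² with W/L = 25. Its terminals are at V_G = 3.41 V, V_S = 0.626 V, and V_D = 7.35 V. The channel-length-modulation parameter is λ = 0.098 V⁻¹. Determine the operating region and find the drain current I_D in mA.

V_GS = V_G − V_S = 3.41 − 0.626 = 2.78 V; V_DS = V_D − V_S = 7.35 − 0.626 = 6.72 V.
k_n = μ_nC_ox · (W/L) = 4.45 mA/V².
V_ov = V_GS − V_th = 2.78 − 1.46 = 1.32 V.
Since V_DS = 6.72 V ≥ V_ov = 1.32 V, the device is in saturation.
I_D = ½ k_n V_ov² (1 + λ V_DS) = 0.5 × 4.45 × 1.32² × (1 + 0.098 × 6.72) = 6.47 mA.

Saturation; I_D = 6.47 mA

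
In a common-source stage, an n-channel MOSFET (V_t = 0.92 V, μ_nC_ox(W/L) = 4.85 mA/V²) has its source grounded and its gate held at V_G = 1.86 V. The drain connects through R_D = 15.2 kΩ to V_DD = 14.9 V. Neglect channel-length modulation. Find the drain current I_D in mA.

I_D = 0.964 mA

V_GS = V_G = 1.86 V, so V_ov = 1.86 − 0.92 = 0.94 V.
Assume saturation: I_D = ½ k_n V_ov² = 0.5 × 4.85 × 0.94² = 2.14 mA, giving V_DS = V_DD − I_D R_D = 14.9 − 2.14 × 15.2 = -17.7 V.
But -17.7 V < V_ov = 0.94 V, so the device is actually in triode.
In triode I_D = k_n[V_ov V_DS − ½ V_DS²] and I_D = (V_DD − V_DS)/R_D. Equating: 36.9 V_DS² − 70.3 V_DS + 14.9 = 0, giving V_DS = 0.243 V (the root below V_ov).
I_D = (14.9 − 0.243) / 15.2 = 0.964 mA.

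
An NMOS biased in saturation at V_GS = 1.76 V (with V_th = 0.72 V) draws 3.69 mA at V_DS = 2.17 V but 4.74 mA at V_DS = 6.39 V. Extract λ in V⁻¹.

λ = 0.0790 V⁻¹

With V_GS fixed, I_D ∝ (1 + λ V_DS) in saturation, so I_D2/I_D1 = (1 + λ V_DS2)/(1 + λ V_DS1).
4.74/3.69 = 1.285 = (1 + 6.39 λ)/(1 + 2.17 λ).
Solving: λ (I_D1 V_DS2 − I_D2 V_DS1) = I_D2 − I_D1, so λ = (4.74 − 3.69) / (3.69 × 6.39 − 4.74 × 2.17) = 1.05 / 13.3 = 0.079 V⁻¹.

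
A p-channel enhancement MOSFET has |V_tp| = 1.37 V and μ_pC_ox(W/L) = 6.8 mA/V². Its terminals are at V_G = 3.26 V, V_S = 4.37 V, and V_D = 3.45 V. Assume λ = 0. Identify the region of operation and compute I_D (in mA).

V_SG = V_S − V_G = 4.37 − 3.26 = 1.11 V; V_SD = V_S − V_D = 4.37 − 3.45 = 0.92 V.
V_SG = 1.11 V < |V_tp| = 1.37 V, so the transistor is in cutoff.

Cutoff; I_D = 0 mA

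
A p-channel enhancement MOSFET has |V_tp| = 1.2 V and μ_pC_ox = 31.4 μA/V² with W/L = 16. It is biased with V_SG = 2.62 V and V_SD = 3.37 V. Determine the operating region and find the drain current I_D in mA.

Saturation; I_D = 0.507 mA

k_p = μ_pC_ox · (W/L) = 0.5024 mA/V².
V_ov = V_SG − |V_tp| = 2.62 − 1.2 = 1.42 V.
Since V_SD = 3.37 V ≥ V_ov = 1.42 V, the device is in saturation.
I_D = ½ k_p V_ov² = 0.5 × 0.5024 × 1.42² = 0.507 mA.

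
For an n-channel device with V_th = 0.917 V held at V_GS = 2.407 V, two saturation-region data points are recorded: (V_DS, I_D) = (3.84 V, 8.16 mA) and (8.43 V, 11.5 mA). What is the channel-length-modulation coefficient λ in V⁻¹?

With V_GS fixed, I_D ∝ (1 + λ V_DS) in saturation, so I_D2/I_D1 = (1 + λ V_DS2)/(1 + λ V_DS1).
11.5/8.16 = 1.409 = (1 + 8.43 λ)/(1 + 3.84 λ).
Solving: λ (I_D1 V_DS2 − I_D2 V_DS1) = I_D2 − I_D1, so λ = (11.5 − 8.16) / (8.16 × 8.43 − 11.5 × 3.84) = 3.34 / 24.6 = 0.136 V⁻¹.

λ = 0.136 V⁻¹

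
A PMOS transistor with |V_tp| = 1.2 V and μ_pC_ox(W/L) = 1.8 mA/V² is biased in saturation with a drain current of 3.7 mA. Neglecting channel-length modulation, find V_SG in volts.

V_SG = 3.23 V

In saturation I_D = ½ k_p (V_SG − |V_tp|)², so V_SG − |V_tp| = √(2 I_D / k_p) = √(2 × 3.7 / 1.8) = 2.03 V.
V_SG = 1.2 + 2.03 = 3.23 V.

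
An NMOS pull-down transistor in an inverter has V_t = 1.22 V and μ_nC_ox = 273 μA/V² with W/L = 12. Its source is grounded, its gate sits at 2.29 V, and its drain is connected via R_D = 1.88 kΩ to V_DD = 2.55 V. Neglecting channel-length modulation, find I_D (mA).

I_D = 1.14 mA

V_GS = V_G = 2.29 V, so V_ov = 2.29 − 1.22 = 1.07 V.
k_n = μ_nC_ox · (W/L) = 3.276 mA/V².
Assume saturation: I_D = ½ k_n V_ov² = 0.5 × 3.276 × 1.07² = 1.88 mA, giving V_DS = V_DD − I_D R_D = 2.55 − 1.88 × 1.88 = -0.976 V.
But -0.976 V < V_ov = 1.07 V, so the device is actually in triode.
In triode I_D = k_n[V_ov V_DS − ½ V_DS²] and I_D = (V_DD − V_DS)/R_D. Equating: 3.08 V_DS² − 7.59 V_DS + 2.55 = 0, giving V_DS = 0.401 V (the root below V_ov).
I_D = (2.55 − 0.401) / 1.88 = 1.14 mA.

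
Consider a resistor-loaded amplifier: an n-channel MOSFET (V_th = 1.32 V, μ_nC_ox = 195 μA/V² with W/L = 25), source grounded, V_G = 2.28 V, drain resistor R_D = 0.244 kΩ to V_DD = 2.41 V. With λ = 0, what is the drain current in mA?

V_GS = V_G = 2.28 V, so V_ov = 2.28 − 1.32 = 0.96 V.
k_n = μ_nC_ox · (W/L) = 4.875 mA/V².
Assume saturation: I_D = ½ k_n V_ov² = 0.5 × 4.875 × 0.96² = 2.25 mA, giving V_DS = V_DD − I_D R_D = 2.41 − 2.25 × 0.244 = 1.86 V.
V_DS = 1.86 V ≥ V_ov = 0.96 V, confirming saturation.

I_D = 2.25 mA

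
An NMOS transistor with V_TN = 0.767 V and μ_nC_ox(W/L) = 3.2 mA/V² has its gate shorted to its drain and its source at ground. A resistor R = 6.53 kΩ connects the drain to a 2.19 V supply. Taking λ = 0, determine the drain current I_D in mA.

With gate tied to drain, V_GS = V_DS ≥ V_GS − V_TN, so the device is in saturation.
KCL at the drain: ½ k_n (V_GS − V_TN)² = (V_DD − V_GS)/R.
Let x = V_GS − 0.767. Then 10.4 x² + x − 1.423 = 0, giving x = 0.324 V (positive root), so V_GS = 1.09 V.
I_D = (V_DD − V_GS)/R = (2.19 − 1.09) / 6.53 = 0.168 mA.

I_D = 0.168 mA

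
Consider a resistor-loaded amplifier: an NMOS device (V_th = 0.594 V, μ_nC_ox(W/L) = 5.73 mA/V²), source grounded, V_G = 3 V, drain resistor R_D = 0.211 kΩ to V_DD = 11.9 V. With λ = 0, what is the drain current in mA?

I_D = 16.6 mA

V_GS = V_G = 3 V, so V_ov = 3 − 0.594 = 2.41 V.
Assume saturation: I_D = ½ k_n V_ov² = 0.5 × 5.73 × 2.41² = 16.6 mA, giving V_DS = V_DD − I_D R_D = 11.9 − 16.6 × 0.211 = 8.4 V.
V_DS = 8.4 V ≥ V_ov = 2.41 V, confirming saturation.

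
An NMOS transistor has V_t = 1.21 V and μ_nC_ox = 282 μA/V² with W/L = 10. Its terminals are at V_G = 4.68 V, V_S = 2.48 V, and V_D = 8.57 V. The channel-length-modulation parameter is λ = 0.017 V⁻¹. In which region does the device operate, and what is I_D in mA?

Saturation; I_D = 1.53 mA

V_GS = V_G − V_S = 4.68 − 2.48 = 2.2 V; V_DS = V_D − V_S = 8.57 − 2.48 = 6.09 V.
k_n = μ_nC_ox · (W/L) = 2.82 mA/V².
V_ov = V_GS − V_t = 2.2 − 1.21 = 0.99 V.
Since V_DS = 6.09 V ≥ V_ov = 0.99 V, the device is in saturation.
I_D = ½ k_n V_ov² (1 + λ V_DS) = 0.5 × 2.82 × 0.99² × (1 + 0.017 × 6.09) = 1.53 mA.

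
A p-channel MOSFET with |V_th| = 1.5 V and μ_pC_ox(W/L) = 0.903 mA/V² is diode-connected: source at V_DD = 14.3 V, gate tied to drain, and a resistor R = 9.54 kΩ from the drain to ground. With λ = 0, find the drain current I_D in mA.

I_D = 1.17 mA

With gate tied to drain, V_SG = V_SD ≥ V_SG − |V_th|, so the device is in saturation.
KCL at the drain: ½ k_p (V_SG − |V_th|)² = (V_DD − V_SG)/R.
Let x = V_SG − 1.5. Then 4.31 x² + x − 12.8 = 0, giving x = 1.61 V (positive root), so V_SG = 3.11 V.
I_D = (V_DD − V_SG)/R = (14.3 − 3.11) / 9.54 = 1.17 mA.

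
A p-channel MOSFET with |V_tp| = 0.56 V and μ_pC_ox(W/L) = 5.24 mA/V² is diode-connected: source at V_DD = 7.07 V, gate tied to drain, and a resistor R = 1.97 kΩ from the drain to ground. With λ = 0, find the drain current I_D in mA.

I_D = 2.78 mA

With gate tied to drain, V_SG = V_SD ≥ V_SG − |V_tp|, so the device is in saturation.
KCL at the drain: ½ k_p (V_SG − |V_tp|)² = (V_DD − V_SG)/R.
Let x = V_SG − 0.56. Then 5.16 x² + x − 6.51 = 0, giving x = 1.03 V (positive root), so V_SG = 1.59 V.
I_D = (V_DD − V_SG)/R = (7.07 − 1.59) / 1.97 = 2.78 mA.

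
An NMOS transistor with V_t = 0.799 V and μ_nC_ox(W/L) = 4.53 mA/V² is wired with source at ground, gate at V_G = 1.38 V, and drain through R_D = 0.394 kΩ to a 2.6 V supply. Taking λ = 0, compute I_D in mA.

I_D = 0.765 mA

V_GS = V_G = 1.38 V, so V_ov = 1.38 − 0.799 = 0.581 V.
Assume saturation: I_D = ½ k_n V_ov² = 0.5 × 4.53 × 0.581² = 0.765 mA, giving V_DS = V_DD − I_D R_D = 2.6 − 0.765 × 0.394 = 2.3 V.
V_DS = 2.3 V ≥ V_ov = 0.581 V, confirming saturation.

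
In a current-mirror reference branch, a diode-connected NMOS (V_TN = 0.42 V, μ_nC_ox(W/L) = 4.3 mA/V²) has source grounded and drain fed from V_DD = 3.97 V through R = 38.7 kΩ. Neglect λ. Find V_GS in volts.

With gate tied to drain, V_GS = V_DS ≥ V_GS − V_TN, so the device is in saturation.
KCL at the drain: ½ k_n (V_GS − V_TN)² = (V_DD − V_GS)/R.
Let x = V_GS − 0.42. Then 83.2 x² + x − 3.55 = 0, giving x = 0.201 V (positive root), so V_GS = 0.621 V.
I_D = (V_DD − V_GS)/R = (3.97 − 0.621) / 38.7 = 0.0865 mA.

V_GS = 0.621 V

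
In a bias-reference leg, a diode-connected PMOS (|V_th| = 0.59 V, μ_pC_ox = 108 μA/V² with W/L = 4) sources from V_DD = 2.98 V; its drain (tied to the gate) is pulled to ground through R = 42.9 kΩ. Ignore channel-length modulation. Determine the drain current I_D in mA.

With gate tied to drain, V_SG = V_SD ≥ V_SG − |V_th|, so the device is in saturation.
k_p = μ_pC_ox · (W/L) = 0.432 mA/V².
KCL at the drain: ½ k_p (V_SG − |V_th|)² = (V_DD − V_SG)/R.
Let x = V_SG − 0.59. Then 9.27 x² + x − 2.39 = 0, giving x = 0.457 V (positive root), so V_SG = 1.05 V.
I_D = (V_DD − V_SG)/R = (2.98 − 1.05) / 42.9 = 0.0451 mA.

I_D = 0.0451 mA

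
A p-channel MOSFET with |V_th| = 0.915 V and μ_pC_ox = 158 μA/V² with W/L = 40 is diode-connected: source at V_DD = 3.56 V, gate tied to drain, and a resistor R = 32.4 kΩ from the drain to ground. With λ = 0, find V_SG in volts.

With gate tied to drain, V_SG = V_SD ≥ V_SG − |V_th|, so the device is in saturation.
k_p = μ_pC_ox · (W/L) = 6.32 mA/V².
KCL at the drain: ½ k_p (V_SG − |V_th|)² = (V_DD − V_SG)/R.
Let x = V_SG − 0.915. Then 102 x² + x − 2.645 = 0, giving x = 0.156 V (positive root), so V_SG = 1.07 V.
I_D = (V_DD − V_SG)/R = (3.56 − 1.07) / 32.4 = 0.0768 mA.

V_SG = 1.07 V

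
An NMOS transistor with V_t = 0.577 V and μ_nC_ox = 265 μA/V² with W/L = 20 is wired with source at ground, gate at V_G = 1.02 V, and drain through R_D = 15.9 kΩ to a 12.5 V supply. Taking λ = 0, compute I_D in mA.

I_D = 0.520 mA

V_GS = V_G = 1.02 V, so V_ov = 1.02 − 0.577 = 0.443 V.
k_n = μ_nC_ox · (W/L) = 5.3 mA/V².
Assume saturation: I_D = ½ k_n V_ov² = 0.5 × 5.3 × 0.443² = 0.52 mA, giving V_DS = V_DD − I_D R_D = 12.5 − 0.52 × 15.9 = 4.23 V.
V_DS = 4.23 V ≥ V_ov = 0.443 V, confirming saturation.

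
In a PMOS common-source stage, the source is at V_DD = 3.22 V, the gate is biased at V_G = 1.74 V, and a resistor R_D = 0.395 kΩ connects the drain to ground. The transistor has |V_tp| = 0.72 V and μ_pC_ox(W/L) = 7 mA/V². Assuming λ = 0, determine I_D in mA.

I_D = 2.02 mA

V_SG = V_DD − V_G = 3.22 − 1.74 = 1.48 V, so V_ov = 1.48 − 0.72 = 0.76 V.
Assume saturation: I_D = ½ k_p V_ov² = 0.5 × 7 × 0.76² = 2.02 mA, giving V_SD = V_DD − I_D R_D = 3.22 − 2.02 × 0.395 = 2.42 V.
V_SD = 2.42 V ≥ V_ov = 0.76 V, confirming saturation.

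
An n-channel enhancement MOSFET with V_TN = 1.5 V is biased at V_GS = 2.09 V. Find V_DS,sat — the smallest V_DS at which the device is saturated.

V_DS,sat = 0.590 V

The boundary between triode and saturation is V_DS = V_GS − V_TN = V_ov.
V_ov = 2.09 − 1.5 = 0.59 V.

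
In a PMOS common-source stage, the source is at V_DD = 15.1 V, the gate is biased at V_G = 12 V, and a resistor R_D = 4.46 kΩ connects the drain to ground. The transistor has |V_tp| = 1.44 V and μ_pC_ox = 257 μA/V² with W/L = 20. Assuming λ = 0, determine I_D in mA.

I_D = 3.29 mA

V_SG = V_DD − V_G = 15.1 − 12 = 3.1 V, so V_ov = 3.1 − 1.44 = 1.66 V.
k_p = μ_pC_ox · (W/L) = 5.14 mA/V².
Assume saturation: I_D = ½ k_p V_ov² = 0.5 × 5.14 × 1.66² = 7.08 mA, giving V_SD = V_DD − I_D R_D = 15.1 − 7.08 × 4.46 = -16.5 V.
But -16.5 V < V_ov = 1.66 V, so the device is actually in triode.
In triode I_D = k_p[V_ov V_SD − ½ V_SD²] and I_D = (V_DD − V_SD)/R_D. Equating: 11.5 V_SD² − 39.05 V_SD + 15.1 = 0, giving V_SD = 0.445 V (the root below V_ov).
I_D = (15.1 − 0.445) / 4.46 = 3.29 mA.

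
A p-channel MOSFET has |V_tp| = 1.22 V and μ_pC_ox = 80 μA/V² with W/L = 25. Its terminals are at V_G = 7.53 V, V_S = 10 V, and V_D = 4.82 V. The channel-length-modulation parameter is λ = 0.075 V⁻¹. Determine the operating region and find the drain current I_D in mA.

Saturation; I_D = 2.17 mA

V_SG = V_S − V_G = 10 − 7.53 = 2.47 V; V_SD = V_S − V_D = 10 − 4.82 = 5.18 V.
k_p = μ_pC_ox · (W/L) = 2 mA/V².
V_ov = V_SG − |V_tp| = 2.47 − 1.22 = 1.25 V.
Since V_SD = 5.18 V ≥ V_ov = 1.25 V, the device is in saturation.
I_D = ½ k_p V_ov² (1 + λ V_SD) = 0.5 × 2 × 1.25² × (1 + 0.075 × 5.18) = 2.17 mA.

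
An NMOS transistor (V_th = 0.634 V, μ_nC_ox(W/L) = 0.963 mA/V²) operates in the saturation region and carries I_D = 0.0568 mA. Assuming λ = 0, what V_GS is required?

In saturation I_D = ½ k_n (V_GS − V_th)², so V_GS − V_th = √(2 I_D / k_n) = √(2 × 0.0568 / 0.963) = 0.343 V.
V_GS = 0.634 + 0.343 = 0.977 V.

V_GS = 0.977 V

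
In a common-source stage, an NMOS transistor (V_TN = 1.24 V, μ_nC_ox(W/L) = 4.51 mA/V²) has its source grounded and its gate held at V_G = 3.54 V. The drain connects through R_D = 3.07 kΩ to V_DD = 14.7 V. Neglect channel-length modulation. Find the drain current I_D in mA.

I_D = 4.63 mA

V_GS = V_G = 3.54 V, so V_ov = 3.54 − 1.24 = 2.3 V.
Assume saturation: I_D = ½ k_n V_ov² = 0.5 × 4.51 × 2.3² = 11.9 mA, giving V_DS = V_DD − I_D R_D = 14.7 − 11.9 × 3.07 = -21.9 V.
But -21.9 V < V_ov = 2.3 V, so the device is actually in triode.
In triode I_D = k_n[V_ov V_DS − ½ V_DS²] and I_D = (V_DD − V_DS)/R_D. Equating: 6.92 V_DS² − 32.85 V_DS + 14.7 = 0, giving V_DS = 0.5 V (the root below V_ov).
I_D = (14.7 − 0.5) / 3.07 = 4.63 mA.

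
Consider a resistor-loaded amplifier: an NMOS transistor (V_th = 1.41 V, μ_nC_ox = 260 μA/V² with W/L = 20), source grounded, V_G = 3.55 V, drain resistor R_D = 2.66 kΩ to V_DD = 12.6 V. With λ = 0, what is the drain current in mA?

I_D = 4.56 mA

V_GS = V_G = 3.55 V, so V_ov = 3.55 − 1.41 = 2.14 V.
k_n = μ_nC_ox · (W/L) = 5.2 mA/V².
Assume saturation: I_D = ½ k_n V_ov² = 0.5 × 5.2 × 2.14² = 11.9 mA, giving V_DS = V_DD − I_D R_D = 12.6 − 11.9 × 2.66 = -19.1 V.
But -19.1 V < V_ov = 2.14 V, so the device is actually in triode.
In triode I_D = k_n[V_ov V_DS − ½ V_DS²] and I_D = (V_DD − V_DS)/R_D. Equating: 6.92 V_DS² − 30.6 V_DS + 12.6 = 0, giving V_DS = 0.459 V (the root below V_ov).
I_D = (12.6 − 0.459) / 2.66 = 4.56 mA.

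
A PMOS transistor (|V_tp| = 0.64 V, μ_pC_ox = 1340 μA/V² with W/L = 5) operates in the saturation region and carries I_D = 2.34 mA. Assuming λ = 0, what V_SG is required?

V_SG = 1.48 V

k_p = μ_pC_ox · (W/L) = 6.7 mA/V².
In saturation I_D = ½ k_p (V_SG − |V_tp|)², so V_SG − |V_tp| = √(2 I_D / k_p) = √(2 × 2.34 / 6.7) = 0.836 V.
V_SG = 0.64 + 0.836 = 1.48 V.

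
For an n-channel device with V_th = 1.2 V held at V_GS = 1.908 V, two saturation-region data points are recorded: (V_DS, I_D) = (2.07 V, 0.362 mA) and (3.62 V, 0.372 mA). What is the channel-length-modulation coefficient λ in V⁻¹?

With V_GS fixed, I_D ∝ (1 + λ V_DS) in saturation, so I_D2/I_D1 = (1 + λ V_DS2)/(1 + λ V_DS1).
0.372/0.362 = 1.028 = (1 + 3.62 λ)/(1 + 2.07 λ).
Solving: λ (I_D1 V_DS2 − I_D2 V_DS1) = I_D2 − I_D1, so λ = (0.372 − 0.362) / (0.362 × 3.62 − 0.372 × 2.07) = 0.01 / 0.54 = 0.0185 V⁻¹.

λ = 0.0185 V⁻¹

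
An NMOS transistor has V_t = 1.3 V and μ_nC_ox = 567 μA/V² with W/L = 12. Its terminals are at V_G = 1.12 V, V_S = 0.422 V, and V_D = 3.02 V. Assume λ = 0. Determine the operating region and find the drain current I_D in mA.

Cutoff; I_D = 0 mA

V_GS = V_G − V_S = 1.12 − 0.422 = 0.698 V; V_DS = V_D − V_S = 3.02 − 0.422 = 2.6 V.
V_GS = 0.698 V < V_t = 1.3 V, so the transistor is in cutoff.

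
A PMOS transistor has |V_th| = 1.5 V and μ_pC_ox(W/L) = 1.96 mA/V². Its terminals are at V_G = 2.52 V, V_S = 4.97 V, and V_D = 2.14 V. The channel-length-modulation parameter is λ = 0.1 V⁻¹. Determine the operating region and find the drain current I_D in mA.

V_SG = V_S − V_G = 4.97 − 2.52 = 2.45 V; V_SD = V_S − V_D = 4.97 − 2.14 = 2.83 V.
V_ov = V_SG − |V_th| = 2.45 − 1.5 = 0.95 V.
Since V_SD = 2.83 V ≥ V_ov = 0.95 V, the device is in saturation.
I_D = ½ k_p V_ov² (1 + λ V_SD) = 0.5 × 1.96 × 0.95² × (1 + 0.1 × 2.83) = 1.13 mA.

Saturation; I_D = 1.13 mA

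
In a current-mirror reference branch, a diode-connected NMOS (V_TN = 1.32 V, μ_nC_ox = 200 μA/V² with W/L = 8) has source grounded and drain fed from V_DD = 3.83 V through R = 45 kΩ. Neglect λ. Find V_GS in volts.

V_GS = 1.57 V

With gate tied to drain, V_GS = V_DS ≥ V_GS − V_TN, so the device is in saturation.
k_n = μ_nC_ox · (W/L) = 1.6 mA/V².
KCL at the drain: ½ k_n (V_GS − V_TN)² = (V_DD − V_GS)/R.
Let x = V_GS − 1.32. Then 36 x² + x − 2.51 = 0, giving x = 0.251 V (positive root), so V_GS = 1.57 V.
I_D = (V_DD − V_GS)/R = (3.83 − 1.57) / 45 = 0.0502 mA.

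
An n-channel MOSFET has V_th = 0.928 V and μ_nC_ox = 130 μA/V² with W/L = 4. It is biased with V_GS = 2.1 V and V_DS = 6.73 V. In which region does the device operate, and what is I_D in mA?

k_n = μ_nC_ox · (W/L) = 0.52 mA/V².
V_ov = V_GS − V_th = 2.1 − 0.928 = 1.17 V.
Since V_DS = 6.73 V ≥ V_ov = 1.17 V, the device is in saturation.
I_D = ½ k_n V_ov² = 0.5 × 0.52 × 1.17² = 0.357 mA.

Saturation; I_D = 0.357 mA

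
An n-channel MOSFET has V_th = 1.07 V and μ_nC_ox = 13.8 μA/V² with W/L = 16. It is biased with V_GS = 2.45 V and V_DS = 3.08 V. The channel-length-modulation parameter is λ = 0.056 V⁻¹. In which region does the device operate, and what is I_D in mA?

k_n = μ_nC_ox · (W/L) = 0.2208 mA/V².
V_ov = V_GS − V_th = 2.45 − 1.07 = 1.38 V.
Since V_DS = 3.08 V ≥ V_ov = 1.38 V, the device is in saturation.
I_D = ½ k_n V_ov² (1 + λ V_DS) = 0.5 × 0.2208 × 1.38² × (1 + 0.056 × 3.08) = 0.247 mA.

Saturation; I_D = 0.247 mA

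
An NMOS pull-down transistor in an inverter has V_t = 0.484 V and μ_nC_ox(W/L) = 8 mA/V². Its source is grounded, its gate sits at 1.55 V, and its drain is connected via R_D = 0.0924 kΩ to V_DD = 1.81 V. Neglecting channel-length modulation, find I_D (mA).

V_GS = V_G = 1.55 V, so V_ov = 1.55 − 0.484 = 1.07 V.
Assume saturation: I_D = ½ k_n V_ov² = 0.5 × 8 × 1.07² = 4.55 mA, giving V_DS = V_DD − I_D R_D = 1.81 − 4.55 × 0.0924 = 1.39 V.
V_DS = 1.39 V ≥ V_ov = 1.07 V, confirming saturation.

I_D = 4.55 mA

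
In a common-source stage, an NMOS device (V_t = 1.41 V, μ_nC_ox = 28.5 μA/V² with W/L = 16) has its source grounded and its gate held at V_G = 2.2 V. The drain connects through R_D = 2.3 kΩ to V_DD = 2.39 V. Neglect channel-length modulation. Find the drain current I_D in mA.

V_GS = V_G = 2.2 V, so V_ov = 2.2 − 1.41 = 0.79 V.
k_n = μ_nC_ox · (W/L) = 0.456 mA/V².
Assume saturation: I_D = ½ k_n V_ov² = 0.5 × 0.456 × 0.79² = 0.142 mA, giving V_DS = V_DD − I_D R_D = 2.39 − 0.142 × 2.3 = 2.06 V.
V_DS = 2.06 V ≥ V_ov = 0.79 V, confirming saturation.

I_D = 0.142 mA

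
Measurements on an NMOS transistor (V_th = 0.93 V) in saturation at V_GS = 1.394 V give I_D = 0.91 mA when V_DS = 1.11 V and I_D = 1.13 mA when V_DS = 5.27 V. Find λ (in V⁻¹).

λ = 0.0621 V⁻¹

With V_GS fixed, I_D ∝ (1 + λ V_DS) in saturation, so I_D2/I_D1 = (1 + λ V_DS2)/(1 + λ V_DS1).
1.13/0.91 = 1.242 = (1 + 5.27 λ)/(1 + 1.11 λ).
Solving: λ (I_D1 V_DS2 − I_D2 V_DS1) = I_D2 − I_D1, so λ = (1.13 − 0.91) / (0.91 × 5.27 − 1.13 × 1.11) = 0.22 / 3.54 = 0.0621 V⁻¹.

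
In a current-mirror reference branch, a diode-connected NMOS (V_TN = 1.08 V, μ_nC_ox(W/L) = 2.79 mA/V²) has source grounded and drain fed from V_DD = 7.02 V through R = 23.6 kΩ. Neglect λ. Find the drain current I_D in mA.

I_D = 0.234 mA

With gate tied to drain, V_GS = V_DS ≥ V_GS − V_TN, so the device is in saturation.
KCL at the drain: ½ k_n (V_GS − V_TN)² = (V_DD − V_GS)/R.
Let x = V_GS − 1.08. Then 32.9 x² + x − 5.94 = 0, giving x = 0.41 V (positive root), so V_GS = 1.49 V.
I_D = (V_DD − V_GS)/R = (7.02 − 1.49) / 23.6 = 0.234 mA.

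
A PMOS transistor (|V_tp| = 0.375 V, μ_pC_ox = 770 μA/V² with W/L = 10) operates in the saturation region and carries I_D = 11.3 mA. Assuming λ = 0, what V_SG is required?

V_SG = 2.09 V

k_p = μ_pC_ox · (W/L) = 7.7 mA/V².
In saturation I_D = ½ k_p (V_SG − |V_tp|)², so V_SG − |V_tp| = √(2 I_D / k_p) = √(2 × 11.3 / 7.7) = 1.71 V.
V_SG = 0.375 + 1.71 = 2.09 V.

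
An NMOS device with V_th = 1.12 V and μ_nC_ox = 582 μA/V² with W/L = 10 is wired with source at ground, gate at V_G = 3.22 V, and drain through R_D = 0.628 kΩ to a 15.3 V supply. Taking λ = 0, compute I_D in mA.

V_GS = V_G = 3.22 V, so V_ov = 3.22 − 1.12 = 2.1 V.
k_n = μ_nC_ox · (W/L) = 5.82 mA/V².
Assume saturation: I_D = ½ k_n V_ov² = 0.5 × 5.82 × 2.1² = 12.8 mA, giving V_DS = V_DD − I_D R_D = 15.3 − 12.8 × 0.628 = 7.24 V.
V_DS = 7.24 V ≥ V_ov = 2.1 V, confirming saturation.

I_D = 12.8 mA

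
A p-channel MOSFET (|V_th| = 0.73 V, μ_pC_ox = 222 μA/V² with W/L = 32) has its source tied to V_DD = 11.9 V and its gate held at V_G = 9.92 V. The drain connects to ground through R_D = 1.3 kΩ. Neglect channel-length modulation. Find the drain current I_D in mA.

I_D = 5.55 mA

V_SG = V_DD − V_G = 11.9 − 9.92 = 1.98 V, so V_ov = 1.98 − 0.73 = 1.25 V.
k_p = μ_pC_ox · (W/L) = 7.104 mA/V².
Assume saturation: I_D = ½ k_p V_ov² = 0.5 × 7.104 × 1.25² = 5.55 mA, giving V_SD = V_DD − I_D R_D = 11.9 − 5.55 × 1.3 = 4.68 V.
V_SD = 4.68 V ≥ V_ov = 1.25 V, confirming saturation.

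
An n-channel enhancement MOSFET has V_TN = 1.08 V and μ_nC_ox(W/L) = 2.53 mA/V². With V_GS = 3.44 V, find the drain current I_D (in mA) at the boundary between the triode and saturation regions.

At the boundary V_DS = V_ov = V_GS − V_TN = 3.44 − 1.08 = 2.36 V.
I_D = ½ k_n V_ov² = 0.5 × 2.53 × 2.36² = 7.05 mA.

I_D = 7.05 mA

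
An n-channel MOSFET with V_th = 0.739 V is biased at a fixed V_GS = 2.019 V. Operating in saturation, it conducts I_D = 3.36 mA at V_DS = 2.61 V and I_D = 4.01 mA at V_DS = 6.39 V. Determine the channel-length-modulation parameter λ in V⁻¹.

With V_GS fixed, I_D ∝ (1 + λ V_DS) in saturation, so I_D2/I_D1 = (1 + λ V_DS2)/(1 + λ V_DS1).
4.01/3.36 = 1.193 = (1 + 6.39 λ)/(1 + 2.61 λ).
Solving: λ (I_D1 V_DS2 − I_D2 V_DS1) = I_D2 − I_D1, so λ = (4.01 − 3.36) / (3.36 × 6.39 − 4.01 × 2.61) = 0.65 / 11 = 0.0591 V⁻¹.

λ = 0.0591 V⁻¹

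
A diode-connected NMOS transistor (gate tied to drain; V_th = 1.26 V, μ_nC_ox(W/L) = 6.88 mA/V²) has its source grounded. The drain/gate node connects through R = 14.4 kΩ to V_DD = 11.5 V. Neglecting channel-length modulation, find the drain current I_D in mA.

With gate tied to drain, V_GS = V_DS ≥ V_GS − V_th, so the device is in saturation.
KCL at the drain: ½ k_n (V_GS − V_th)² = (V_DD − V_GS)/R.
Let x = V_GS − 1.26. Then 49.5 x² + x − 10.24 = 0, giving x = 0.445 V (positive root), so V_GS = 1.7 V.
I_D = (V_DD − V_GS)/R = (11.5 − 1.7) / 14.4 = 0.68 mA.

I_D = 0.680 mA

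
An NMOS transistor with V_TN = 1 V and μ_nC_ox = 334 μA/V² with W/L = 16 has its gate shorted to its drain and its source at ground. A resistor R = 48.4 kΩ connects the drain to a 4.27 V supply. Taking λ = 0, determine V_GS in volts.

V_GS = 1.16 V

With gate tied to drain, V_GS = V_DS ≥ V_GS − V_TN, so the device is in saturation.
k_n = μ_nC_ox · (W/L) = 5.344 mA/V².
KCL at the drain: ½ k_n (V_GS − V_TN)² = (V_DD − V_GS)/R.
Let x = V_GS − 1. Then 129 x² + x − 3.27 = 0, giving x = 0.155 V (positive root), so V_GS = 1.16 V.
I_D = (V_DD − V_GS)/R = (4.27 − 1.16) / 48.4 = 0.0644 mA.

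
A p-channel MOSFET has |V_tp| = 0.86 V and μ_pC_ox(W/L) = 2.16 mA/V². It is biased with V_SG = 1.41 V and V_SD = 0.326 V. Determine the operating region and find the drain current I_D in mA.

Triode; I_D = 0.273 mA

V_ov = V_SG − |V_tp| = 1.41 − 0.86 = 0.55 V.
Since V_SD = 0.326 V < V_ov = 0.55 V, the device is in the triode region.
I_D = k_p [V_ov · V_SD − ½ V_SD²] = 2.16 × [0.55 × 0.326 − 0.5 × 0.326²] = 0.273 mA.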